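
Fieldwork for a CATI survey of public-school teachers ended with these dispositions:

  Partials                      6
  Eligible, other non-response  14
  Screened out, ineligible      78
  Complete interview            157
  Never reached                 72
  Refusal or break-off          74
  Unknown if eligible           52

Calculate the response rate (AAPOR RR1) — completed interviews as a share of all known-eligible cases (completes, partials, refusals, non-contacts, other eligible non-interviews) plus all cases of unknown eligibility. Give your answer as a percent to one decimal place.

Numerator = 157
Denominator = 157 + 6 + 74 + 72 + 14 + 52 = 375
RR1 = 157 / 375 = 0.4187

41.9%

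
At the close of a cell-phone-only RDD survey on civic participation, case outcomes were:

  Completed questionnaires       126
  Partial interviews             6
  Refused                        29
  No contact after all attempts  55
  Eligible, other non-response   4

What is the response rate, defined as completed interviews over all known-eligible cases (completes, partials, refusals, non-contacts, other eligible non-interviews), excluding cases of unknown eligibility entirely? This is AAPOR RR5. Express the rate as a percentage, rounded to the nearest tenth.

57.3%

Numerator → 126
Denom → 126 + 6 + 29 + 55 + 4 = 220
RR5 = 126 / 220 = 0.5727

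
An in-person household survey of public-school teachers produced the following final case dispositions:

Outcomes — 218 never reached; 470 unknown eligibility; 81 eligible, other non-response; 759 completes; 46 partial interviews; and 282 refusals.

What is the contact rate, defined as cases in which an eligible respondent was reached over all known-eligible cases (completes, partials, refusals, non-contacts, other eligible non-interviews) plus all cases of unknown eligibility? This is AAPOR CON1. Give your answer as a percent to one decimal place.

Numerator = 759 + 46 + 282 + 81 = 1168
Base = 759 + 46 + 282 + 218 + 81 + 470 = 1856
CON1 = 1168 / 1856 = 0.6293

62.9%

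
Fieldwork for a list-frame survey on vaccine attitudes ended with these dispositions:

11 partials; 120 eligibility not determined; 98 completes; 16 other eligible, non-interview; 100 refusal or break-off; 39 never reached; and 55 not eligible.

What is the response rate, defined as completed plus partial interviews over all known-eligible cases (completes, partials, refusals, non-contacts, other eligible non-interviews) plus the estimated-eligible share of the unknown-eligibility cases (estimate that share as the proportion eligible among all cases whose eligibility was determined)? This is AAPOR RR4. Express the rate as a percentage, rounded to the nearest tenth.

30.0%

Num → 98 + 11 = 109
Eligible (known) → 98 + 11 + 100 + 39 + 16 = 264
e = 264 / (264 + 55) = 264 / 319 = 0.8276
e × U → 0.8276 × 120 = 99.31
Denom → 264 + 99.31 = 363.31
RR4 = 109 / 363.31 = 0.3000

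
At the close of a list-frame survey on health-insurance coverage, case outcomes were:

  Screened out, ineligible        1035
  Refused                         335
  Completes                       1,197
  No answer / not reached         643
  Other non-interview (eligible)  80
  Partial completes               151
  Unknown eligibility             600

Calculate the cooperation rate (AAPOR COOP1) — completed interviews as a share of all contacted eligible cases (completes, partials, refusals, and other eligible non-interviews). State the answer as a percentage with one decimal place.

Numerator: 1197
Denom: 1197 + 151 + 335 + 80 = 1763
COOP1 = 1197 / 1763 = 0.6790

67.9%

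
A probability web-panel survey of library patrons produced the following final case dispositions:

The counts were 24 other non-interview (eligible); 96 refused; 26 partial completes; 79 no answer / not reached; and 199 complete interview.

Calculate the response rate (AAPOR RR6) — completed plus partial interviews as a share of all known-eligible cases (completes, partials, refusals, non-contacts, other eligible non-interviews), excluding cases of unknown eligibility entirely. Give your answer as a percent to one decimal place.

53.1%

Num: 199 + 26 = 225
Denominator: 199 + 26 + 96 + 79 + 24 = 424
RR6 = 225 / 424 = 0.5307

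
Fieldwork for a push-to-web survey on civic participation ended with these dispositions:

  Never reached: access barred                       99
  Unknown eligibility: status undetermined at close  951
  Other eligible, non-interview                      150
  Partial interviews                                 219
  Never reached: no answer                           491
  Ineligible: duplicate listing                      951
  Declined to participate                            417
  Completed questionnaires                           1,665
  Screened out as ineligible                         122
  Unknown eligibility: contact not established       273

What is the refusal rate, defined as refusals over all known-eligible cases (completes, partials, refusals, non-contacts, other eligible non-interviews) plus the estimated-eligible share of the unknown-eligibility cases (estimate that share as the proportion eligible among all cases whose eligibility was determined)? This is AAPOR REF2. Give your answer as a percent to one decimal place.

10.6%

Non-contacts = 491 + 99 = 590
Unknown if eligible = 273 + 951 = 1224
Out of scope = 122 + 951 = 1073
Numerator: 417
Determined eligible: 1665 + 219 + 417 + 590 + 150 = 3041
e = 3041 / (3041 + 1073) = 3041 / 4114 = 0.7392
Eligible share of unknowns: 0.7392 × 1224 = 904.78
Denom: 3041 + 904.78 = 3945.78
REF2 = 417 / 3945.78 = 0.1057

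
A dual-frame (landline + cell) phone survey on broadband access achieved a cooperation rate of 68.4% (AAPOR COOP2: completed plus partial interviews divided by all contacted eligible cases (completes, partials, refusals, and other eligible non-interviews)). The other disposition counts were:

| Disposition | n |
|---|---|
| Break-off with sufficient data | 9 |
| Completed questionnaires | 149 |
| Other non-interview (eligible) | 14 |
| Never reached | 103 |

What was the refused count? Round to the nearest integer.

59

Num → 149 + 9 = 158
COOP2 = 158 / D = 0.684
D = 158 / 0.684 = 231.0
Remaining denominator categories sum to 172
refused = 231.0 − 172 ≈ 59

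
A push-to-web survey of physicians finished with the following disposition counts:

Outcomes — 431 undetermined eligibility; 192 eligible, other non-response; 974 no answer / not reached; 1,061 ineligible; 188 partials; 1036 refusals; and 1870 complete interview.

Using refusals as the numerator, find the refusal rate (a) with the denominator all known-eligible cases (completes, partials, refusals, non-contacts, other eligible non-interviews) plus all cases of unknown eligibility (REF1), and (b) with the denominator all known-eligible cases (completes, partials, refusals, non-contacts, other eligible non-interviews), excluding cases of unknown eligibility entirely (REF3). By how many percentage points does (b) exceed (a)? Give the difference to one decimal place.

Num = 1036
Denominator = 1870 + 188 + 1036 + 974 + 192 + 431 = 4691
REF1 = 1036 / 4691 = 0.2208
Denominator = 1870 + 188 + 1036 + 974 + 192 = 4260
REF3 = 1036 / 4260 = 0.2432
Difference = 24.32 − 22.08 = 2.24 percentage points

2.2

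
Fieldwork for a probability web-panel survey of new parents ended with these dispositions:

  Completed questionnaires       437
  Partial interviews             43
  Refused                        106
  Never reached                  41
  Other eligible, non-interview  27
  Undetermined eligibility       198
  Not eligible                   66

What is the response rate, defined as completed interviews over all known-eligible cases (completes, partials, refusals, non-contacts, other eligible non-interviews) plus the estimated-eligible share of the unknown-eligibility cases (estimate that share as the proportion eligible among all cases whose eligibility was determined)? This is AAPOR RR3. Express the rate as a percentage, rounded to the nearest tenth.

Num: 437
Eligible (known): 437 + 43 + 106 + 41 + 27 = 654
e = 654 / (654 + 66) = 654 / 720 = 0.9083
Estimated eligible among unknowns: 0.9083 × 198 = 179.84
Denom: 654 + 179.84 = 833.84
RR3 = 437 / 833.84 = 0.5241

52.4%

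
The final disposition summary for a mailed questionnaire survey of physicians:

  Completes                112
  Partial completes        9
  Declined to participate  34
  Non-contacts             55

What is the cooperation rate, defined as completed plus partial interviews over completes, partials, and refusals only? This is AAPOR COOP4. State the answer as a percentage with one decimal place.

Top → 112 + 9 = 121
Denom → 112 + 9 + 34 = 155
COOP4 = 121 / 155 = 0.7806

78.1%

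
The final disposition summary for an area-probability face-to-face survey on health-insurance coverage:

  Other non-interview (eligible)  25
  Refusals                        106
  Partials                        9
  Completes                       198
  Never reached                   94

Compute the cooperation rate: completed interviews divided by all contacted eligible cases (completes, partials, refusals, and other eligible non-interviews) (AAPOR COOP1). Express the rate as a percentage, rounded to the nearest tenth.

Numerator → 198
Base → 198 + 9 + 106 + 25 = 338
COOP1 = 198 / 338 = 0.5858

58.6%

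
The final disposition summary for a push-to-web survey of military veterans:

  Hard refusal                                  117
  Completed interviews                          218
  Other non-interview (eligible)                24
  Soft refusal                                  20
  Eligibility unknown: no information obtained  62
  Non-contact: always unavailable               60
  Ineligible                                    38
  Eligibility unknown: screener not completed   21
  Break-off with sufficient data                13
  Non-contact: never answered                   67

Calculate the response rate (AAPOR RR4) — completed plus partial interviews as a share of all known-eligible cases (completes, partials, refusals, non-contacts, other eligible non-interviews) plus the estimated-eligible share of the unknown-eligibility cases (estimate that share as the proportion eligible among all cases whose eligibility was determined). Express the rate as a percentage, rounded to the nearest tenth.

Refusal or break-off = 117 + 20 = 137
Never reached = 67 + 60 = 127
Eligibility not determined = 21 + 62 = 83
Numerator = 218 + 13 = 231
Eligible (known) = 218 + 13 + 137 + 127 + 24 = 519
e = 519 / (519 + 38) = 519 / 557 = 0.9318
e × U = 0.9318 × 83 = 77.34
Denom = 519 + 77.34 = 596.34
RR4 = 231 / 596.34 = 0.3874

38.7%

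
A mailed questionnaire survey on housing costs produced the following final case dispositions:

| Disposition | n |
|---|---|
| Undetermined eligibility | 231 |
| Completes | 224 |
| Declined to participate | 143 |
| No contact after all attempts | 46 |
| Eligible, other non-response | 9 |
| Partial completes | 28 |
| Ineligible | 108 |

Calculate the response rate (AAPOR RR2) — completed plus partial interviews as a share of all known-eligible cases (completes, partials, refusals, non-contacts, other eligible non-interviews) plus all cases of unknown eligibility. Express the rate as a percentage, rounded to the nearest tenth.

37.0%

Numerator = 224 + 28 = 252
Denominator = 224 + 28 + 143 + 46 + 9 + 231 = 681
RR2 = 252 / 681 = 0.3700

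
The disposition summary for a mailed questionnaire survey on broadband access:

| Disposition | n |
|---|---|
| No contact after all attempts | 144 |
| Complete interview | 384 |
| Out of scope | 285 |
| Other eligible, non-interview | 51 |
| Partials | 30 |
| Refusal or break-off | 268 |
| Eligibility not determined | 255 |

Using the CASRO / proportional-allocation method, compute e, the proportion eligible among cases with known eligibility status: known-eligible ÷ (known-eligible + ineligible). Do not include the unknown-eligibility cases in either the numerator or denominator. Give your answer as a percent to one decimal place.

75.5%

Eligible (known) → 384 + 30 + 268 + 144 + 51 = 877
e = 877 / (877 + 285) = 877 / 1162 = 0.7547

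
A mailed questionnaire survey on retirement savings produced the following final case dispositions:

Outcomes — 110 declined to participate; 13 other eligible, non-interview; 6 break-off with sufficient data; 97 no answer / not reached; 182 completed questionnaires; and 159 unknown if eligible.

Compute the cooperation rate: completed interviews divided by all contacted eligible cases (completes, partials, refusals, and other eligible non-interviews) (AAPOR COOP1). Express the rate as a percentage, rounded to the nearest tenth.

58.5%

Top: 182
Denominator: 182 + 6 + 110 + 13 = 311
COOP1 = 182 / 311 = 0.5852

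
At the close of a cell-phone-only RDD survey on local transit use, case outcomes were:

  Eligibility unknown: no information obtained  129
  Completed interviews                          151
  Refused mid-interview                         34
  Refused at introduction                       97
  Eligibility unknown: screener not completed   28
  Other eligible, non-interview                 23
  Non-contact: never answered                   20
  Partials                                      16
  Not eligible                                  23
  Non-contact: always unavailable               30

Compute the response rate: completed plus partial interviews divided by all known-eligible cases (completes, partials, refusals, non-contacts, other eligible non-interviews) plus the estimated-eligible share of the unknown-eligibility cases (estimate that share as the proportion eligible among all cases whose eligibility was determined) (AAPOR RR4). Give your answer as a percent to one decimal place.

32.2%

Refusal or break-off = 97 + 34 = 131
Never reached = 20 + 30 = 50
Undetermined eligibility = 28 + 129 = 157
Numerator = 151 + 16 = 167
Eligible (known) = 151 + 16 + 131 + 50 + 23 = 371
e = 371 / (371 + 23) = 371 / 394 = 0.9416
Eligible share of unknowns = 0.9416 × 157 = 147.83
Denominator = 371 + 147.83 = 518.83
RR4 = 167 / 518.83 = 0.3219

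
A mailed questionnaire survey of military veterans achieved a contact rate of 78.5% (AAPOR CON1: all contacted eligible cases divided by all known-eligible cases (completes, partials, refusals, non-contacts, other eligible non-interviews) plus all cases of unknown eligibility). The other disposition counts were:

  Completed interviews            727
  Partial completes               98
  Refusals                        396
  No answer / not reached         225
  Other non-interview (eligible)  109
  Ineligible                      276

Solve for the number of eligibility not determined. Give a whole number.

139

Top: 727 + 98 + 396 + 109 = 1330
CON1 = 1330 / D = 0.785
D = 1330 / 0.785 = 1694.3
Rest of base = 1555
eligibility not determined = 1694.3 − 1555 ≈ 139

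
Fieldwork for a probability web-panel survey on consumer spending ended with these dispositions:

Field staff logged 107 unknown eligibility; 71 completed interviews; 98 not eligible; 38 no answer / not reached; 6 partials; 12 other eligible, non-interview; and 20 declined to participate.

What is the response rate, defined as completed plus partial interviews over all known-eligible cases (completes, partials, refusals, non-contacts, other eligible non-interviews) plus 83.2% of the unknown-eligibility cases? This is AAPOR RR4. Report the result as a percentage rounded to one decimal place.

Numerator: 71 + 6 = 77
Determined eligible: 71 + 6 + 20 + 38 + 12 = 147
Estimated eligible among unknowns: 0.8320 × 107 = 89.02
Base: 147 + 89.02 = 236.02
RR4 = 77 / 236.02 = 0.3262

32.6%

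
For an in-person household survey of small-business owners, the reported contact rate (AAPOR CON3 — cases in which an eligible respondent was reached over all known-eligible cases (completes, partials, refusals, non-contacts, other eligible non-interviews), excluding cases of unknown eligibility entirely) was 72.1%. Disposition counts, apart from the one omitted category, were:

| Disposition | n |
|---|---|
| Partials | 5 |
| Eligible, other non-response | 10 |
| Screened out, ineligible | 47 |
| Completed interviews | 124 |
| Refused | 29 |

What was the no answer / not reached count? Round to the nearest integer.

Numerator → 124 + 5 + 29 + 10 = 168
CON3 = 168 / D = 0.721
D = 168 / 0.721 = 233.0
Other denominator terms total 168
no answer / not reached = 233.0 − 168 ≈ 65

65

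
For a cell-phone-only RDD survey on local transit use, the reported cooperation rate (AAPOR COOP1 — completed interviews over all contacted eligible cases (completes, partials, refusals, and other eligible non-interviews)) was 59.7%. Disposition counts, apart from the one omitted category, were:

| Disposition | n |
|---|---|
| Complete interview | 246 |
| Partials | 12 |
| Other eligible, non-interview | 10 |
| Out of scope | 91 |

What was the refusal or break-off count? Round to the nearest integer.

COOP1 = 246 / D = 0.597
D = 246 / 0.597 = 412.1
Remaining denominator categories sum to 268
refusal or break-off = 412.1 − 268 ≈ 144

144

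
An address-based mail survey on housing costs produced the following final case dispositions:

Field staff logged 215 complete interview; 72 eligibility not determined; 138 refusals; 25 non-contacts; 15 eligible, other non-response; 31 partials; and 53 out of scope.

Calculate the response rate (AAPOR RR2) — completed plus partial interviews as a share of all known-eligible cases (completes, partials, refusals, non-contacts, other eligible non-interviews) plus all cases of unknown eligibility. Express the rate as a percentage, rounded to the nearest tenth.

Numerator → 215 + 31 = 246
Base → 215 + 31 + 138 + 25 + 15 + 72 = 496
RR2 = 246 / 496 = 0.4960

49.6%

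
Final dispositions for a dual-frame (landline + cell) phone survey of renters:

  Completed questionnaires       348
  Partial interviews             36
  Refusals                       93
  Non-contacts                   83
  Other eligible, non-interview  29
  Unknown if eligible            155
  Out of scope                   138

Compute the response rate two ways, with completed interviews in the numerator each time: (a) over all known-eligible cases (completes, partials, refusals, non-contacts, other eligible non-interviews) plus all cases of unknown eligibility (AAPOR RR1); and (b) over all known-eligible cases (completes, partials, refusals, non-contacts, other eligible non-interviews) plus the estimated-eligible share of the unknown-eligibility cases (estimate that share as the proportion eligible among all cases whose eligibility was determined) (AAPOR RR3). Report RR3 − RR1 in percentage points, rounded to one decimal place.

1.9

Num = 348
Denominator = 348 + 36 + 93 + 83 + 29 + 155 = 744
RR1 = 348 / 744 = 0.4677
Known eligible = 348 + 36 + 93 + 83 + 29 = 589
e = 589 / (589 + 138) = 589 / 727 = 0.8102
Estimated eligible among unknowns = 0.8102 × 155 = 125.58
Denominator = 589 + 125.58 = 714.58
RR3 = 348 / 714.58 = 0.4870
Difference = 48.70 − 46.77 = 1.93 percentage points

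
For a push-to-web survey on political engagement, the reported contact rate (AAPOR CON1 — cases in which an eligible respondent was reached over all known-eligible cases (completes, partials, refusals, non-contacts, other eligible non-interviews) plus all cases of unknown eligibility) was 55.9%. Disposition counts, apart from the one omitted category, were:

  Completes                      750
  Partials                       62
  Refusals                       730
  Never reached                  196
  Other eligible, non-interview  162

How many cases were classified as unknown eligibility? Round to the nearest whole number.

Num = 750 + 62 + 730 + 162 = 1704
CON1 = 1704 / D = 0.559
D = 1704 / 0.559 = 3048.3
Remaining denominator categories sum to 1900
unknown eligibility = 3048.3 − 1900 ≈ 1148

1148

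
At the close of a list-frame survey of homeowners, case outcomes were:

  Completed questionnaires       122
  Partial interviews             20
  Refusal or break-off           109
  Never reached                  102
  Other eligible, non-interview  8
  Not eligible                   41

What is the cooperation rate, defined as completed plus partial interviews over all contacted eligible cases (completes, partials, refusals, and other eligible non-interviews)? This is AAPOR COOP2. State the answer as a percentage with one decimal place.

Top: 122 + 20 = 142
Denominator: 122 + 20 + 109 + 8 = 259
COOP2 = 142 / 259 = 0.5483

54.8%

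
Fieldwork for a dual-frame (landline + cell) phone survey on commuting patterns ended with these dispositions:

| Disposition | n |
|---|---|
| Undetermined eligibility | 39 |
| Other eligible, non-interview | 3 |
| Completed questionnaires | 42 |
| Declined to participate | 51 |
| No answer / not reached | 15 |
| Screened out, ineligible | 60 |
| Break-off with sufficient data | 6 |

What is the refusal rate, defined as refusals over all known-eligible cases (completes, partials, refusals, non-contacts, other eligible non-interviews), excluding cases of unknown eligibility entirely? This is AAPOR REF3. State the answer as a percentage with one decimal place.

43.6%

Numerator = 51
Denom = 42 + 6 + 51 + 15 + 3 = 117
REF3 = 51 / 117 = 0.4359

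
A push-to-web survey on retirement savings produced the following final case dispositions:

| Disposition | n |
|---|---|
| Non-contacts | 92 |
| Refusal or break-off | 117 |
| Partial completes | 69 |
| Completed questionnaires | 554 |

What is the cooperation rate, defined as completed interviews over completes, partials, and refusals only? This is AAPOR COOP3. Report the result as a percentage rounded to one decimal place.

74.9%

Top = 554
Base = 554 + 69 + 117 = 740
COOP3 = 554 / 740 = 0.7486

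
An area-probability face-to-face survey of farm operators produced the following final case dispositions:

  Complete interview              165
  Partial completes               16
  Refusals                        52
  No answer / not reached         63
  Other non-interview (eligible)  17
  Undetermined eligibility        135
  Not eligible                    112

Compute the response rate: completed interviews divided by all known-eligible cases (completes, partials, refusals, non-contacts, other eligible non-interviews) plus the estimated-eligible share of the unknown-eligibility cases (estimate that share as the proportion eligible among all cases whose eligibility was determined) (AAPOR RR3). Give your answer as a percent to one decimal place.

Numerator: 165
Eligible (known): 165 + 16 + 52 + 63 + 17 = 313
e = 313 / (313 + 112) = 313 / 425 = 0.7365
Estimated eligible among unknowns: 0.7365 × 135 = 99.43
Base: 313 + 99.43 = 412.43
RR3 = 165 / 412.43 = 0.4001

40.0%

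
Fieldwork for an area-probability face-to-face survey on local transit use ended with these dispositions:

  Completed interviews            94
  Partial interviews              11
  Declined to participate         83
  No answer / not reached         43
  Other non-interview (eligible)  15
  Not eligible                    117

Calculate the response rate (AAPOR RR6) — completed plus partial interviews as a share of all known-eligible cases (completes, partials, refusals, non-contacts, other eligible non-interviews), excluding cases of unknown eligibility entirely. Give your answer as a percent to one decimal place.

Top: 94 + 11 = 105
Denominator: 94 + 11 + 83 + 43 + 15 = 246
RR6 = 105 / 246 = 0.4268

42.7%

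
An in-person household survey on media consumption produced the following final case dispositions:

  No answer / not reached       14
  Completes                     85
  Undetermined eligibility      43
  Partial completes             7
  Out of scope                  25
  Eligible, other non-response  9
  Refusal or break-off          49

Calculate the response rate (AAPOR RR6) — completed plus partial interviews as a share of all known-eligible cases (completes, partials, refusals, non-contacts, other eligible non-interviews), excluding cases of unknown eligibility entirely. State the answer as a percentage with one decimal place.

56.1%

Numerator: 85 + 7 = 92
Base: 85 + 7 + 49 + 14 + 9 = 164
RR6 = 92 / 164 = 0.5610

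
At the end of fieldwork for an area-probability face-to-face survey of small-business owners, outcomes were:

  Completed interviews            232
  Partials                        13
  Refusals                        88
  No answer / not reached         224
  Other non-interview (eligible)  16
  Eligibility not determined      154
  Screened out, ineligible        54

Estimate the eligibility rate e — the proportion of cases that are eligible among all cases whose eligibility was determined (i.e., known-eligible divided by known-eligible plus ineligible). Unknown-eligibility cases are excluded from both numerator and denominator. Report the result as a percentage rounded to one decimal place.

Determined eligible → 232 + 13 + 88 + 224 + 16 = 573
e = 573 / (573 + 54) = 573 / 627 = 0.9139

91.4%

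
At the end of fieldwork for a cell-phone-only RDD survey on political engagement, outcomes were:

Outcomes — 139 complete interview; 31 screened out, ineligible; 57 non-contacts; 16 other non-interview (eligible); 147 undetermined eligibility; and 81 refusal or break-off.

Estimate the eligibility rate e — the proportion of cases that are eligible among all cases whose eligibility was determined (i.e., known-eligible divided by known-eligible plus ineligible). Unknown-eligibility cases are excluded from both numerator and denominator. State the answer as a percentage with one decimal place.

90.4%

Determined eligible: 139 + 81 + 57 + 16 = 293
e = 293 / (293 + 31) = 293 / 324 = 0.9043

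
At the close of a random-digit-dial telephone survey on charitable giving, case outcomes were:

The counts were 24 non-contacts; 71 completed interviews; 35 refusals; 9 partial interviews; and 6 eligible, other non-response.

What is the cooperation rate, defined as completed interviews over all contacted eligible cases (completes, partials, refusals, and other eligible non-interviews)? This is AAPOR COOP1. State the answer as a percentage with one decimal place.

58.7%

Num → 71
Denominator → 71 + 9 + 35 + 6 = 121
COOP1 = 71 / 121 = 0.5868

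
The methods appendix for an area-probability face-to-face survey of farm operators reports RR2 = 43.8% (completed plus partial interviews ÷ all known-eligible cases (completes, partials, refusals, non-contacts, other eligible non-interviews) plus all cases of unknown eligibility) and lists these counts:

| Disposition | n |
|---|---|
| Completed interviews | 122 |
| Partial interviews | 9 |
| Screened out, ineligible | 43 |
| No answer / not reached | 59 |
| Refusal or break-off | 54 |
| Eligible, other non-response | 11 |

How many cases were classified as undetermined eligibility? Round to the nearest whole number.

Num = 122 + 9 = 131
RR2 = 131 / D = 0.438
D = 131 / 0.438 = 299.1
Rest of base = 255
undetermined eligibility = 299.1 − 255 ≈ 44

44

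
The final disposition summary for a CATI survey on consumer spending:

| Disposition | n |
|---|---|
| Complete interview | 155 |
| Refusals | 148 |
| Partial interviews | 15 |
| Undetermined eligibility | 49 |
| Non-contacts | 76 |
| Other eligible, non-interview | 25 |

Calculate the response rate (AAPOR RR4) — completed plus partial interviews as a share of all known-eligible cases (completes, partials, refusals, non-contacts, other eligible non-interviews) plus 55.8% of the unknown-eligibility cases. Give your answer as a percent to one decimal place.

38.1%

Num = 155 + 15 = 170
Known eligible = 155 + 15 + 148 + 76 + 25 = 419
Eligible share of unknowns = 0.5580 × 49 = 27.34
Denominator = 419 + 27.34 = 446.34
RR4 = 170 / 446.34 = 0.3809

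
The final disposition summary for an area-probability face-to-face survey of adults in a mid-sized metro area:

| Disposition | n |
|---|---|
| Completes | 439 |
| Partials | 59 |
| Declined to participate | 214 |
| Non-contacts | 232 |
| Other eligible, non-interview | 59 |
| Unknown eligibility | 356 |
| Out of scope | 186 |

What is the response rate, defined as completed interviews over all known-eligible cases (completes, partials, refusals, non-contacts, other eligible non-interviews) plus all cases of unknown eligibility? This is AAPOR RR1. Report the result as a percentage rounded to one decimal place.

Num → 439
Base → 439 + 59 + 214 + 232 + 59 + 356 = 1359
RR1 = 439 / 1359 = 0.3230

32.3%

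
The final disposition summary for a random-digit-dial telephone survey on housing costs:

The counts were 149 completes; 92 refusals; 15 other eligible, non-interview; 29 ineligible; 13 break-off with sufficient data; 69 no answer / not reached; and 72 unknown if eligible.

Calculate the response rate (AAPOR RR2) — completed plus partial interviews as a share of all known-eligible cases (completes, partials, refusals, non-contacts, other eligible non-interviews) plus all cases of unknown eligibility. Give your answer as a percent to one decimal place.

Top → 149 + 13 = 162
Base → 149 + 13 + 92 + 69 + 15 + 72 = 410
RR2 = 162 / 410 = 0.3951

39.5%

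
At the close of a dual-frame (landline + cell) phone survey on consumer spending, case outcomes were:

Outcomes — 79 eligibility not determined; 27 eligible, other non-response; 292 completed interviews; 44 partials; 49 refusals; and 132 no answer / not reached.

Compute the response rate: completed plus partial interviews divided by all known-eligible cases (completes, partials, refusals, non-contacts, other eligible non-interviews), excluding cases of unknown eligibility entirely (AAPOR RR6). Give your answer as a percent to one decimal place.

61.8%

Numerator = 292 + 44 = 336
Denominator = 292 + 44 + 49 + 132 + 27 = 544
RR6 = 336 / 544 = 0.6176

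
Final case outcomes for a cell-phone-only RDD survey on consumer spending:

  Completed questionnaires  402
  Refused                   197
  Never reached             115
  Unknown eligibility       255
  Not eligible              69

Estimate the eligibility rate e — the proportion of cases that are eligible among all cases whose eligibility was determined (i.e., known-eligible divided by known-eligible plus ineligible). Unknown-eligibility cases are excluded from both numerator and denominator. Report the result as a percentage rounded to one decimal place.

91.2%

Determined eligible = 402 + 197 + 115 = 714
e = 714 / (714 + 69) = 714 / 783 = 0.9119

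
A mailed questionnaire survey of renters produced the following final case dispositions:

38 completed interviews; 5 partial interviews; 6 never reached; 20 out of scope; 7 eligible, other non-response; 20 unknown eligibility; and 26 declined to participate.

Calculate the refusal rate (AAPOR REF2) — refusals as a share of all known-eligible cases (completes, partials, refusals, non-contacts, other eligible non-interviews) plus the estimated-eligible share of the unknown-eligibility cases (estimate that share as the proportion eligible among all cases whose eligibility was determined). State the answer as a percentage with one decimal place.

26.5%

Num → 26
Eligible (known) → 38 + 5 + 26 + 6 + 7 = 82
e = 82 / (82 + 20) = 82 / 102 = 0.8039
Estimated eligible among unknowns → 0.8039 × 20 = 16.08
Denom → 82 + 16.08 = 98.08
REF2 = 26 / 98.08 = 0.2651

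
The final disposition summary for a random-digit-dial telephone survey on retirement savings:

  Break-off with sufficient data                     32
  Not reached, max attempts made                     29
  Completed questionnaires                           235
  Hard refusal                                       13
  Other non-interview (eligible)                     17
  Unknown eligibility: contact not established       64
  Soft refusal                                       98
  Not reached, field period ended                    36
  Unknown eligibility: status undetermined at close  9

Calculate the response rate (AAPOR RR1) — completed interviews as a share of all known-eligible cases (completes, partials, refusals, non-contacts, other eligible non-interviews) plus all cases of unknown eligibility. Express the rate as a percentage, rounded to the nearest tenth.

44.1%

Refusals = 13 + 98 = 111
No answer / not reached = 36 + 29 = 65
Eligibility not determined = 64 + 9 = 73
Top = 235
Base = 235 + 32 + 111 + 65 + 17 + 73 = 533
RR1 = 235 / 533 = 0.4409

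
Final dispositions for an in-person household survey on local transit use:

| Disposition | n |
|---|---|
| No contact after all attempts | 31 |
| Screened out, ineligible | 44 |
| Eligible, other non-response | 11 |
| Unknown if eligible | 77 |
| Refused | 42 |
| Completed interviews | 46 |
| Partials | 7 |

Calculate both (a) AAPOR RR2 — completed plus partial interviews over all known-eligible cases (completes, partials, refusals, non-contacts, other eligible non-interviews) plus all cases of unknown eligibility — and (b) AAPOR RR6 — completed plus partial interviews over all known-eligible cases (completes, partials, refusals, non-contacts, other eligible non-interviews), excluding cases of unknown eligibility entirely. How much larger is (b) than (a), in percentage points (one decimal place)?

13.9

Numerator → 46 + 7 = 53
Base → 46 + 7 + 42 + 31 + 11 + 77 = 214
RR2 = 53 / 214 = 0.2477
Base → 46 + 7 + 42 + 31 + 11 = 137
RR6 = 53 / 137 = 0.3869
Difference = 38.69 − 24.77 = 13.92 percentage points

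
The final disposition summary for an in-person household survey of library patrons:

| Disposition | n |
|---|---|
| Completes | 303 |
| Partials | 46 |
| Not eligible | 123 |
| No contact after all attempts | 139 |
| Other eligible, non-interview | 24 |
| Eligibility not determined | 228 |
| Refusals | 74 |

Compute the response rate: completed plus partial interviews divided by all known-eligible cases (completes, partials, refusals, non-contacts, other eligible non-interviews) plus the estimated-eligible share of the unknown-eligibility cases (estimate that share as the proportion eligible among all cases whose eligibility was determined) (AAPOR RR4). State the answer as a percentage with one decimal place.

45.1%

Num = 303 + 46 = 349
Known eligible = 303 + 46 + 74 + 139 + 24 = 586
e = 586 / (586 + 123) = 586 / 709 = 0.8265
Eligible share of unknowns = 0.8265 × 228 = 188.44
Denom = 586 + 188.44 = 774.44
RR4 = 349 / 774.44 = 0.4506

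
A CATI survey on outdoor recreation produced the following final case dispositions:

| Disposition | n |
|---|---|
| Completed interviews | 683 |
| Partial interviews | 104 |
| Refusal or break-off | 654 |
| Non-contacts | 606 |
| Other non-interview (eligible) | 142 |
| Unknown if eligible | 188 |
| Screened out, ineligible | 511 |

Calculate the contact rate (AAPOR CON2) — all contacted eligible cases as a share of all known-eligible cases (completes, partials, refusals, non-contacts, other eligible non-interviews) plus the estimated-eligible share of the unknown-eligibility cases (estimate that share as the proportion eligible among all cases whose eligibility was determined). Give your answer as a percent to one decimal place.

67.6%

Top → 683 + 104 + 654 + 142 = 1583
Eligible (known) → 683 + 104 + 654 + 606 + 142 = 2189
e = 2189 / (2189 + 511) = 2189 / 2700 = 0.8107
Eligible share of unknowns → 0.8107 × 188 = 152.41
Denom → 2189 + 152.41 = 2341.41
CON2 = 1583 / 2341.41 = 0.6761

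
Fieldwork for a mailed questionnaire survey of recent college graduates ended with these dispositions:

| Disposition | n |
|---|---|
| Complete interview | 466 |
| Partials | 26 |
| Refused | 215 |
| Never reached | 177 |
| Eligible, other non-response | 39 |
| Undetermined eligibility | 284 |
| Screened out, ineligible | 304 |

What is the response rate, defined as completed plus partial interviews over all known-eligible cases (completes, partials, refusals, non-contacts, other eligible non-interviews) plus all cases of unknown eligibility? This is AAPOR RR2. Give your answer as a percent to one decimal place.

Num: 466 + 26 = 492
Denominator: 466 + 26 + 215 + 177 + 39 + 284 = 1207
RR2 = 492 / 1207 = 0.4076

40.8%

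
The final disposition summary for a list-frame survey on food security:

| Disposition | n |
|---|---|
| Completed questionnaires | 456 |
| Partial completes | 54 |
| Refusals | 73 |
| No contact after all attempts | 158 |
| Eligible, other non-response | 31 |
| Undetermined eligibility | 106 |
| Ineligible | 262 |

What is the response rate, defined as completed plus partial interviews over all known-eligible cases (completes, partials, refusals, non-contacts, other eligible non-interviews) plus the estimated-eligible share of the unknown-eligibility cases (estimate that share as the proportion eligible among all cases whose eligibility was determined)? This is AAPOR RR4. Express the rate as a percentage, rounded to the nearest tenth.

59.9%

Top: 456 + 54 = 510
Known eligible: 456 + 54 + 73 + 158 + 31 = 772
e = 772 / (772 + 262) = 772 / 1034 = 0.7466
e × U: 0.7466 × 106 = 79.14
Base: 772 + 79.14 = 851.14
RR4 = 510 / 851.14 = 0.5992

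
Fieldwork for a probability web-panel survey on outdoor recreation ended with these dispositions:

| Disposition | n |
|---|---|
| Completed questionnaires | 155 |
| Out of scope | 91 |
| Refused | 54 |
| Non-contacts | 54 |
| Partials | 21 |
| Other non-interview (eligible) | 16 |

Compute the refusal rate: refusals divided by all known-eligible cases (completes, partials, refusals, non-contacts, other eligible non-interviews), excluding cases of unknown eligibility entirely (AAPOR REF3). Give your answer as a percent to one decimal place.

18.0%

Num: 54
Denominator: 155 + 21 + 54 + 54 + 16 = 300
REF3 = 54 / 300 = 0.1800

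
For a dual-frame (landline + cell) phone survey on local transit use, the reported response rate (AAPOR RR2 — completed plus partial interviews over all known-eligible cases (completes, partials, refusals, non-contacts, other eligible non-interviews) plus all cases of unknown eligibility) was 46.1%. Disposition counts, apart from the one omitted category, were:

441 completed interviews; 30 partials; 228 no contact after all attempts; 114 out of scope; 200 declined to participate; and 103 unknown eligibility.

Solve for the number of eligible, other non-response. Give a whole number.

20

Top: 441 + 30 = 471
RR2 = 471 / D = 0.461
D = 471 / 0.461 = 1021.7
Other denominator terms total 1002
eligible, other non-response = 1021.7 − 1002 ≈ 20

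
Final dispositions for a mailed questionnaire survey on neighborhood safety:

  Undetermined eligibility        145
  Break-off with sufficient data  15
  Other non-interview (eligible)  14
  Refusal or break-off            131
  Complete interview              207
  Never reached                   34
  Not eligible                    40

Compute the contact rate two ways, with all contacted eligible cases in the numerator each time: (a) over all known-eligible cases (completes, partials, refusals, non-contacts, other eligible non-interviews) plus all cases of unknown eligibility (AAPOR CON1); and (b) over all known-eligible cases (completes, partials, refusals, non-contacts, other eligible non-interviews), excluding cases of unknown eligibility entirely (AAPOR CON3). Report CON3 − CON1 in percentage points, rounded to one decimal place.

Top → 207 + 15 + 131 + 14 = 367
Denom → 207 + 15 + 131 + 34 + 14 + 145 = 546
CON1 = 367 / 546 = 0.6722
Denom → 207 + 15 + 131 + 34 + 14 = 401
CON3 = 367 / 401 = 0.9152
Difference = 91.52 − 67.22 = 24.30 percentage points

24.3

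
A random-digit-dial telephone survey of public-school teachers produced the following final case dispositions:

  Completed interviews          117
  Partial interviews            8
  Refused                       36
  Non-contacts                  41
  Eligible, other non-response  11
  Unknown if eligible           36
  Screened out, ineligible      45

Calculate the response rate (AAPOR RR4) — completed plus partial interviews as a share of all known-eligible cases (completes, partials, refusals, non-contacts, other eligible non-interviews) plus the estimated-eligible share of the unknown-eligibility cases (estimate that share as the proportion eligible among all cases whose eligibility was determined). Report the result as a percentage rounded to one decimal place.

51.5%

Num → 117 + 8 = 125
Determined eligible → 117 + 8 + 36 + 41 + 11 = 213
e = 213 / (213 + 45) = 213 / 258 = 0.8256
Eligible share of unknowns → 0.8256 × 36 = 29.72
Base → 213 + 29.72 = 242.72
RR4 = 125 / 242.72 = 0.5150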